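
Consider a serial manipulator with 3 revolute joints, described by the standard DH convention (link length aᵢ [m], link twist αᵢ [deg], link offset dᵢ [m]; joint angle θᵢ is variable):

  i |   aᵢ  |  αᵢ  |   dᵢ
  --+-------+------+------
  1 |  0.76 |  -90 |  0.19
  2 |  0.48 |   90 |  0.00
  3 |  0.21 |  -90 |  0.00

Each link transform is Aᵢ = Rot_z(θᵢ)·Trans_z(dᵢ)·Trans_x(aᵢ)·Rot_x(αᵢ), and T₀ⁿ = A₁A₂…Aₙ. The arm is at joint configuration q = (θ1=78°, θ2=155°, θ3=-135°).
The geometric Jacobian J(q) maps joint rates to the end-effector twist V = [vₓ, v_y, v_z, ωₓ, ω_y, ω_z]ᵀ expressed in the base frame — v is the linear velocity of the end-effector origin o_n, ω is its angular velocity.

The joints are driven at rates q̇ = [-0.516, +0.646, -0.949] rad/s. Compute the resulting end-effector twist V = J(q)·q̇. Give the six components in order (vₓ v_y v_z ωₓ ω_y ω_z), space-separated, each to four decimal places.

0.0859 -0.0586 0.2536 -0.7153 -0.2580 0.3441

o_n = [0.2408, 0.4186, 0.0499]
J₁: ẑ×o_n = [-0.4186, 0.2408, 0.0000], ω = ẑ
J2: z=[-0.9781, 0.2079, 0.0000] o=[0.1580, 0.7434, 0.1900] → [-0.0291, -0.1370, 0.3004, -0.9781, 0.2079, 0.0000]
J3: z=[0.0879, 0.4134, -0.9063] o=[0.0676, 0.3179, -0.0129] → [0.1173, -0.1625, -0.0628, 0.0879, 0.4134, -0.9063]
V = J·q̇ = [0.0859, -0.0586, 0.2536, -0.7153, -0.2580, 0.3441]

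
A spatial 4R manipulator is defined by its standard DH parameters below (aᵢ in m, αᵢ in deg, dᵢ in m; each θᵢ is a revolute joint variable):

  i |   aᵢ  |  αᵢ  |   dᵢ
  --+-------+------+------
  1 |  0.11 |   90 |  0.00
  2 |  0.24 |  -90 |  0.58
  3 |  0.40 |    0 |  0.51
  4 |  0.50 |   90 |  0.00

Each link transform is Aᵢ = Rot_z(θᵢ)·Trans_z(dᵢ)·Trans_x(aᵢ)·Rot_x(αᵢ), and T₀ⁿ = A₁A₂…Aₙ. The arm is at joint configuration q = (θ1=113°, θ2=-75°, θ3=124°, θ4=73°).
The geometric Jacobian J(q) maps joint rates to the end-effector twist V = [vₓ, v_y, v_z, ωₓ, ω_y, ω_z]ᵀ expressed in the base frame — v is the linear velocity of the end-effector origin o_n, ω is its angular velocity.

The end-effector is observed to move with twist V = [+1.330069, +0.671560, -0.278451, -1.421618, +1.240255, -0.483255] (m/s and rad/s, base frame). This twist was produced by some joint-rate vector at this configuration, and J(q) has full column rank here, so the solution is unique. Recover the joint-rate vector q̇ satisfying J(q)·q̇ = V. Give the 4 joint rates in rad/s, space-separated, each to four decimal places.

o_n = [0.1744, 0.5989, 0.5781]
J₁: ẑ×o_n = [-0.5989, 0.1744, 0.0000], ω = ẑ
J2: z=[0.9205, 0.3907, 0.0000] o=[-0.0430, 0.1013, 0.0000] → [0.2259, -0.5321, 0.3731, 0.9205, 0.3907, 0.0000]
J3: z=[-0.3774, 0.8891, 0.2588] o=[0.4666, 0.3851, -0.2318] → [0.6648, 0.2300, 0.1791, -0.3774, 0.8891, 0.2588]
J4: z=[-0.3774, 0.8891, 0.2588] o=[-0.0085, 0.6557, 0.1162] → [0.4254, 0.2217, -0.1412, -0.3774, 0.8891, 0.2588]
q̇ = J⁺·V = [-0.9380, -0.8240, 0.8650, 0.8920]

-0.9380 -0.8240 0.8650 0.8920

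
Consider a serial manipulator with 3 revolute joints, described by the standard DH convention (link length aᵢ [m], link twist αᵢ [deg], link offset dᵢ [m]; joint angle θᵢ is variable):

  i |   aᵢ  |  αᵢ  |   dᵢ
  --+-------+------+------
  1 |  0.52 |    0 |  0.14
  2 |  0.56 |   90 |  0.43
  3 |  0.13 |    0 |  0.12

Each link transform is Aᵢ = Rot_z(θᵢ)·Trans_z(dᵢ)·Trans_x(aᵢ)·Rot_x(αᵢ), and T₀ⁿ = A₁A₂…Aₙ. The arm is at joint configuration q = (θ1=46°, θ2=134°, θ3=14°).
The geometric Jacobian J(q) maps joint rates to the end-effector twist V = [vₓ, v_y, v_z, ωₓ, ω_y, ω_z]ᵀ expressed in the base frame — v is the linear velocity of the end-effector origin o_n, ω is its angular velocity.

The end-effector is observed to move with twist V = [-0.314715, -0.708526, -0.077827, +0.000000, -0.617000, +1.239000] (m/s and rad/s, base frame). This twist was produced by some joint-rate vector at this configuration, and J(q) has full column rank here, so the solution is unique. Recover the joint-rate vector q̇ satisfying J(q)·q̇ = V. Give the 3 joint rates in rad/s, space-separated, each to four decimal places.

o_n = [-0.3249, 0.4941, 0.6014]
J₁: ẑ×o_n = [-0.4941, -0.3249, 0.0000], ω = ẑ
J2: z=[0.0000, 0.0000, 1.0000] o=[0.3612, 0.3741, 0.1400] → [-0.1200, -0.6861, 0.0000, 0.0000, 0.0000, 1.0000]
J3: z=[-0.0000, 1.0000, 0.0000] o=[-0.1988, 0.3741, 0.5700] → [0.0314, -0.0000, 0.1261, -0.0000, 1.0000, 0.0000]
q̇ = J⁺·V = [0.3920, 0.8470, -0.6170]

0.3920 0.8470 -0.6170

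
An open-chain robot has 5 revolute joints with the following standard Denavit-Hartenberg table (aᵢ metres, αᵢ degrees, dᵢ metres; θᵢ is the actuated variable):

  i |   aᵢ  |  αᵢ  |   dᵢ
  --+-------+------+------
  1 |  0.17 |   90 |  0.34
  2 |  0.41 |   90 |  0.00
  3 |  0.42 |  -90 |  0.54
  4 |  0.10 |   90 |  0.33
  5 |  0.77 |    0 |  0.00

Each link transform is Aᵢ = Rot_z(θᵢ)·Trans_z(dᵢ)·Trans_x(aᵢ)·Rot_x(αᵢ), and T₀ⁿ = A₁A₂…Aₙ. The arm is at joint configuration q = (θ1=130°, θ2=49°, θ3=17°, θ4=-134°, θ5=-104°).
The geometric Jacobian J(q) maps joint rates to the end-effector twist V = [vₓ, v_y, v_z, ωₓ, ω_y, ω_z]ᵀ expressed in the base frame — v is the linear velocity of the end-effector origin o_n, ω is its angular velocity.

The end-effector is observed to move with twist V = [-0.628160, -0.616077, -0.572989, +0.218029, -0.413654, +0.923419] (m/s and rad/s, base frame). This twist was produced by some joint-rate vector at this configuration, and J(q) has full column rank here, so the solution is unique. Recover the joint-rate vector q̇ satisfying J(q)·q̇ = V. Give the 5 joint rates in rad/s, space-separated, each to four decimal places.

0.3600 -0.6360 -0.9820 0.4770 -0.3850

o_n = [-0.9571, 0.7383, 0.7743]
J₁: ẑ×o_n = [-0.7383, -0.9571, 0.0000], ω = ẑ
J2: z=[0.7660, 0.6428, 0.0000] o=[-0.1093, 0.1302, 0.3400] → [0.2792, -0.3327, 1.0108, 0.7660, 0.6428, 0.0000]
J3: z=[-0.4851, 0.5781, -0.6561] o=[-0.2822, 0.3363, 0.6494] → [0.3360, 0.5034, 0.1952, -0.4851, 0.5781, -0.6561]
J4: z=[0.8559, 0.4678, -0.2207] o=[-0.6194, 0.9293, 0.5983] → [0.0402, -0.0761, -0.0055, 0.8559, 0.4678, -0.2207]
J5: z=[0.4660, -0.8825, -0.0634] o=[-0.3595, 1.0788, 0.4281] → [-0.3271, -0.1234, -0.6861, 0.4660, -0.8825, -0.0634]
q̇ = J⁺·V = [0.3600, -0.6360, -0.9820, 0.4770, -0.3850]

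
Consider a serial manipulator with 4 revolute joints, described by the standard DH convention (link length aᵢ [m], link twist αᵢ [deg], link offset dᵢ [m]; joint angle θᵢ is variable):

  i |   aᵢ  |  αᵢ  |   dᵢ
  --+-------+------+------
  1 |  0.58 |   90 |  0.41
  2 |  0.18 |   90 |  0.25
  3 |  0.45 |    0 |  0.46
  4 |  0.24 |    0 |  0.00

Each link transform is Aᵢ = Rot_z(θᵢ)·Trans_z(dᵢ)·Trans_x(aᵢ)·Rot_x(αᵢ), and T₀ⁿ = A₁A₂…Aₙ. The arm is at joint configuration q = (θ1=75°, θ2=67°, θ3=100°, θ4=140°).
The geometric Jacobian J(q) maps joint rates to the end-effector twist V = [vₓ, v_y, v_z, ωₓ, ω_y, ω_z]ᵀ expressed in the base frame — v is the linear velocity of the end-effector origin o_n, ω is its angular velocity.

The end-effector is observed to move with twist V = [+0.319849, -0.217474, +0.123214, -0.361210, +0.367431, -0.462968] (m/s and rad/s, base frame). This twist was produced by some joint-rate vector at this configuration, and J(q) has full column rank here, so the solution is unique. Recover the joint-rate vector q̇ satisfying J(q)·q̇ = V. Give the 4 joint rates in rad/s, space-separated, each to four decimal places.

-0.3520 -0.4440 -0.6220 0.9060

o_n = [0.7267, 0.8368, 0.2136]
J₁: ẑ×o_n = [-0.8368, 0.7267, 0.0000], ω = ẑ
J2: z=[0.9659, -0.2588, 0.0000] o=[0.1501, 0.5602, 0.4100] → [0.0508, 0.1897, 0.4163, 0.9659, -0.2588, 0.0000]
J3: z=[0.2382, 0.8891, -0.3907] o=[0.4098, 0.5635, 0.5757] → [-0.2152, -0.0375, -0.2166, 0.2382, 0.8891, -0.3907]
J4: z=[0.2382, 0.8891, -0.3907] o=[0.9396, 0.8283, 0.3240] → [-0.0949, 0.1095, 0.1913, 0.2382, 0.8891, -0.3907]
q̇ = J⁺·V = [-0.3520, -0.4440, -0.6220, 0.9060]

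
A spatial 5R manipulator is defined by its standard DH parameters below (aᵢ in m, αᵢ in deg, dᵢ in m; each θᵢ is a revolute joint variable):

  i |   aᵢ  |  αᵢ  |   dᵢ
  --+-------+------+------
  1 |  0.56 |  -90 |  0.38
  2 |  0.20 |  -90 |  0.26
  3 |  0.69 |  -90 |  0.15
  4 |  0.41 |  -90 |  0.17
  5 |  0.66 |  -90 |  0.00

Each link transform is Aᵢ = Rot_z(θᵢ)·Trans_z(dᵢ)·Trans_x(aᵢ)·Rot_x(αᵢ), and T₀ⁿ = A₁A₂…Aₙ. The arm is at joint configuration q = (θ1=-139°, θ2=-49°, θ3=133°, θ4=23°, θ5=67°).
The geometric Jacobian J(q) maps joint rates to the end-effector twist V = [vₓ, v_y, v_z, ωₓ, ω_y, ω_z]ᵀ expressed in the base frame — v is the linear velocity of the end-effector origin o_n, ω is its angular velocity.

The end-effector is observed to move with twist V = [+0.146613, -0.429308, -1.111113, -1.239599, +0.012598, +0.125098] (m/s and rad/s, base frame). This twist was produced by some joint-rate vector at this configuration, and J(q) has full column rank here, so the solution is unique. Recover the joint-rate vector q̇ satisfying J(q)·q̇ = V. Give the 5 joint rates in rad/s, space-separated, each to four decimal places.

o_n = [-0.8275, 0.5959, 0.1737]
J₁: ẑ×o_n = [-0.5959, -0.8275, 0.0000], ω = ẑ
J2: z=[0.6561, -0.7547, 0.0000] o=[-0.4226, -0.3674, 0.3800] → [0.1557, 0.1354, 0.3264, 0.6561, -0.7547, 0.0000]
J3: z=[-0.5696, -0.4951, -0.6561] o=[-0.3511, -0.6497, 0.5309] → [0.9941, 0.1091, -0.9454, -0.5696, -0.4951, -0.6561]
J4: z=[0.8095, -0.1999, -0.5520] o=[-0.5346, -0.1406, 0.0774] → [0.3873, 0.0838, 0.5377, 0.8095, -0.1999, -0.5520]
J5: z=[0.5798, 0.1254, 0.8050] o=[-0.3594, 0.2239, -0.1056] → [-0.2645, -0.5388, 0.2744, 0.5798, 0.1254, 0.8050]
q̇ = J⁺·V = [0.8310, -0.4830, 0.6990, -0.2870, -0.5040]

0.8310 -0.4830 0.6990 -0.2870 -0.5040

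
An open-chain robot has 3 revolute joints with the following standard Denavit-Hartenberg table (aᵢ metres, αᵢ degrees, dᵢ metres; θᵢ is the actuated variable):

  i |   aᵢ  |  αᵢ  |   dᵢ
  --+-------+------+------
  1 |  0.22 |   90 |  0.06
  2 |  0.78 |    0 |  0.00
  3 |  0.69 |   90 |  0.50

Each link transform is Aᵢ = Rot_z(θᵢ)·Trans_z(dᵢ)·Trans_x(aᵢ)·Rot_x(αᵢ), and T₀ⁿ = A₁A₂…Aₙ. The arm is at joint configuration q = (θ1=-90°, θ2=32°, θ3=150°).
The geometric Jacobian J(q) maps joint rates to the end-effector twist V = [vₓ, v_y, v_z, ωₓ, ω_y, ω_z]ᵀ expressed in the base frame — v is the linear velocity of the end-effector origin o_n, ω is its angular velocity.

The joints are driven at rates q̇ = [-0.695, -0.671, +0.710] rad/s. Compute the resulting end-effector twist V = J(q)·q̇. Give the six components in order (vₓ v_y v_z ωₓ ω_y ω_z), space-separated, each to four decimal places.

-0.1334 0.0692 -0.4707 -0.0390 -0.0000 -0.6950

o_n = [-0.5000, -0.1919, 0.4493]
J₁: ẑ×o_n = [0.1919, -0.5000, 0.0000], ω = ẑ
J2: z=[-1.0000, -0.0000, 0.0000] o=[0.0000, -0.2200, 0.0600] → [-0.0000, 0.3893, -0.0281, -1.0000, -0.0000, 0.0000]
J3: z=[-1.0000, -0.0000, 0.0000] o=[0.0000, -0.8815, 0.4733] → [-0.0000, -0.0241, -0.6896, -1.0000, -0.0000, 0.0000]
V = J·q̇ = [-0.1334, 0.0692, -0.4707, -0.0390, -0.0000, -0.6950]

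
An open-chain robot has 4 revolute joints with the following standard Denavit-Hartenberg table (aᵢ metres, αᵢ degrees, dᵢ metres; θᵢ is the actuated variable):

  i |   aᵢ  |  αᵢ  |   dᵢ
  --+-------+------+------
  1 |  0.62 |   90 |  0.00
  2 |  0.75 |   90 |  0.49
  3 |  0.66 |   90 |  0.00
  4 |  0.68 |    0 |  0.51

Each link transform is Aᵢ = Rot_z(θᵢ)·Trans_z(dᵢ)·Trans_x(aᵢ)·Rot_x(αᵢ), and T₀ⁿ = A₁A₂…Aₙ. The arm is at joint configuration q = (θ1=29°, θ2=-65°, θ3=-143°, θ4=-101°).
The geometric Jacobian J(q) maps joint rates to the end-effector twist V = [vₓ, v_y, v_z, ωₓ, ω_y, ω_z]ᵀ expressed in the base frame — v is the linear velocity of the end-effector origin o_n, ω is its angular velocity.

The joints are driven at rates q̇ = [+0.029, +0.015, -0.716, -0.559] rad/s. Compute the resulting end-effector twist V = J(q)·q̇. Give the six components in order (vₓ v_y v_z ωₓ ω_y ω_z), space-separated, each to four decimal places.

0.4323 -0.5742 -0.3488 0.4827 0.7609 0.0267

o_n = [1.3589, 0.0922, 0.2643]
J₁: ẑ×o_n = [-0.0922, 1.3589, 0.0000], ω = ẑ
J2: z=[0.4848, -0.8746, 0.0000] o=[0.5423, 0.3006, 0.0000] → [-0.2312, -0.1282, 0.6132, 0.4848, -0.8746, 0.0000]
J3: z=[-0.7927, -0.4394, -0.4226] o=[1.0570, 0.0257, -0.6797] → [-0.3867, 0.6208, 0.0799, -0.7927, -0.4394, -0.4226]
J4: z=[0.1647, -0.8218, 0.5454] o=[0.6696, 0.2651, -0.2020] → [-0.2890, 0.2991, 0.5380, 0.1647, -0.8218, 0.5454]
V = J·q̇ = [0.4323, -0.5742, -0.3488, 0.4827, 0.7609, 0.0267]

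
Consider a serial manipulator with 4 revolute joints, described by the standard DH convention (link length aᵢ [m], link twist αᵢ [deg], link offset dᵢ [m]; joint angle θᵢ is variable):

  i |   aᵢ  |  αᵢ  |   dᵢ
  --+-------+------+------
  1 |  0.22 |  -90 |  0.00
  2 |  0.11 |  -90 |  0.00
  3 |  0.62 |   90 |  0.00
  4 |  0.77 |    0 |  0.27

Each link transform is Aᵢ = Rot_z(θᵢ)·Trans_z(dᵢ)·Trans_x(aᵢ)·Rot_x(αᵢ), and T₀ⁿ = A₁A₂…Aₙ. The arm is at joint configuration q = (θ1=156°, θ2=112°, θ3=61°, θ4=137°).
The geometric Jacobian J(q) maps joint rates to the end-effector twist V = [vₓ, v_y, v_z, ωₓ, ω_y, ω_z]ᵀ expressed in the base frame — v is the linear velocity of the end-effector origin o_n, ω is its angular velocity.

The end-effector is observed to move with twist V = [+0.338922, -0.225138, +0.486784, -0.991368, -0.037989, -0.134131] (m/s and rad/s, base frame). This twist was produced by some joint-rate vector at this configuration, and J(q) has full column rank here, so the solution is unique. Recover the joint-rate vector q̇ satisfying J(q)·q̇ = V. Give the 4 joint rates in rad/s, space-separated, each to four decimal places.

o_n = [0.3387, -0.2397, -0.1498]
J₁: ẑ×o_n = [0.2397, 0.3387, -0.0000], ω = ẑ
J2: z=[-0.4067, -0.9135, 0.0000] o=[-0.2010, 0.0895, 0.0000] → [0.1368, -0.0609, 0.6269, -0.4067, -0.9135, 0.0000]
J3: z=[0.8470, -0.3771, 0.3746] o=[-0.1633, 0.0727, -0.1020] → [0.1350, 0.2285, -0.0753, 0.8470, -0.3771, 0.3746]
J4: z=[0.1021, -0.5762, -0.8109] o=[0.1601, 0.5223, -0.3807] → [-0.7509, -0.1684, 0.0251, 0.1021, -0.5762, -0.8109]
q̇ = J⁺·V = [-0.2980, 0.7070, -0.7640, -0.5550]

-0.2980 0.7070 -0.7640 -0.5550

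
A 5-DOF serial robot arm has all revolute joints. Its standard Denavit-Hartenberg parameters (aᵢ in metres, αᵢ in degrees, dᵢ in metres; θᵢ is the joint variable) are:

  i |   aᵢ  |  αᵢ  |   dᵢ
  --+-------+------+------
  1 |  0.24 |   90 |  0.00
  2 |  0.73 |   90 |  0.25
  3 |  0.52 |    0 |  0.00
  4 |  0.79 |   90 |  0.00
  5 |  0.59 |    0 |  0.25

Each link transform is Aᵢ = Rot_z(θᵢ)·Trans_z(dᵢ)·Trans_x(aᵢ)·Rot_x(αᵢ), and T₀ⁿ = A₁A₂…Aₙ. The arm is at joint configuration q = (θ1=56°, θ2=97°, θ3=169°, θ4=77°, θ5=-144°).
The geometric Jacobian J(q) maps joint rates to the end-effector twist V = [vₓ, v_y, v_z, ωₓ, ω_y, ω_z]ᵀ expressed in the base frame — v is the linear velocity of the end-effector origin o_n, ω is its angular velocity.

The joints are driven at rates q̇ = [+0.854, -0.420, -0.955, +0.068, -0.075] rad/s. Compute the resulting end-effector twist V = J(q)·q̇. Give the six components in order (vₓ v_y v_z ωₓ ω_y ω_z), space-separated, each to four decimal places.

o_n = [0.0880, -0.1651, -0.1773]
J₁: ẑ×o_n = [0.1651, 0.0880, -0.0000], ω = ẑ
J2: z=[0.8290, -0.5592, 0.0000] o=[0.1342, 0.1990, 0.0000] → [0.0991, 0.1470, -0.3276, 0.8290, -0.5592, 0.0000]
J3: z=[0.5550, 0.8229, 0.1219] o=[0.2917, -0.0146, 0.7246] → [-0.7237, 0.4757, 0.0841, 0.5550, 0.8229, 0.1219]
J4: z=[0.5550, 0.8229, 0.1219] o=[0.4088, -0.0185, 0.2179] → [-0.3073, 0.1802, 0.1826, 0.5550, 0.8229, 0.1219]
J5: z=[0.3995, -0.1351, -0.9067] o=[-0.1677, 0.4175, -0.1010] → [-0.5180, -0.2014, -0.1982, 0.3995, -0.1351, -0.9067]
V = J·q̇ = [0.8084, -0.4135, 0.0846, -0.8705, -0.4849, 0.8139]

0.8084 -0.4135 0.0846 -0.8705 -0.4849 0.8139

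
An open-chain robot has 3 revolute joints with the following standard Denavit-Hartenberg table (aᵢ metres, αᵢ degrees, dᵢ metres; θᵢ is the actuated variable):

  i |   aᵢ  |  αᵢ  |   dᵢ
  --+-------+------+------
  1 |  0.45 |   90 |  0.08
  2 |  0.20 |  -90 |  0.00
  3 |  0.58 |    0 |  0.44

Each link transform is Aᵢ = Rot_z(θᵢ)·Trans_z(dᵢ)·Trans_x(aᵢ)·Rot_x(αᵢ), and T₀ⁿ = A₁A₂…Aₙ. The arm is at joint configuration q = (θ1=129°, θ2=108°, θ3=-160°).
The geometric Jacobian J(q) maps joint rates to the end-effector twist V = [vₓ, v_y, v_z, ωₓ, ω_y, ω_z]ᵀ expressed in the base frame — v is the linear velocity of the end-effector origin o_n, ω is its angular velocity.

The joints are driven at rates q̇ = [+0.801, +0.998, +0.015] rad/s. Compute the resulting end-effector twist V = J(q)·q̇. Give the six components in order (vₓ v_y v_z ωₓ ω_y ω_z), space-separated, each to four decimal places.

o_n = [0.0672, 0.2322, -0.3841]
J₁: ẑ×o_n = [-0.2322, 0.0672, 0.0000], ω = ẑ
J2: z=[0.7771, 0.6293, 0.0000] o=[-0.2832, 0.3497, 0.0800] → [-0.2921, 0.3607, -0.3118, 0.7771, 0.6293, 0.0000]
J3: z=[0.5985, -0.7391, -0.3090] o=[-0.2443, 0.3017, 0.2702] → [0.4621, 0.2954, 0.1887, 0.5985, -0.7391, -0.3090]
V = J·q̇ = [-0.4705, 0.4182, -0.3084, 0.7846, 0.6170, 0.7964]

-0.4705 0.4182 -0.3084 0.7846 0.6170 0.7964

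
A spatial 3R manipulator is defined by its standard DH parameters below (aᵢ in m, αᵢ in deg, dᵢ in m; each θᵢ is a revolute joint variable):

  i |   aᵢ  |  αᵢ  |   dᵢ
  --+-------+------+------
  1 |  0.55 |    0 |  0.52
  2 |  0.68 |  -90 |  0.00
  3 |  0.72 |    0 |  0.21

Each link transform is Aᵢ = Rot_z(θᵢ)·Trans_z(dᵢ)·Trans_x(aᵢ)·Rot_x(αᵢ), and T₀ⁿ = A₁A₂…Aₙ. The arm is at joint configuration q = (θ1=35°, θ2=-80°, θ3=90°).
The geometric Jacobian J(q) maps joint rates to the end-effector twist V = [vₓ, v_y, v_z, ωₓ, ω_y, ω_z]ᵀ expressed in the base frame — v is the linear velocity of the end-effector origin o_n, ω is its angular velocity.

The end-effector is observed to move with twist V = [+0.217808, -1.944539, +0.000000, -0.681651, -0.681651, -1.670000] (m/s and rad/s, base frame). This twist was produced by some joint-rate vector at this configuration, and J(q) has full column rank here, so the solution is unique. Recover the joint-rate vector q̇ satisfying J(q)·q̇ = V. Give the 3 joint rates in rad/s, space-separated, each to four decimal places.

-0.8940 -0.7760 -0.9640

o_n = [1.0799, -0.0169, -0.2000]
J₁: ẑ×o_n = [0.0169, 1.0799, -0.0000], ω = ẑ
J2: z=[0.0000, 0.0000, 1.0000] o=[0.4505, 0.3155, 0.5200] → [0.3323, 0.6293, -0.0000, 0.0000, 0.0000, 1.0000]
J3: z=[0.7071, 0.7071, 0.0000] o=[0.9314, -0.1654, 0.5200] → [-0.5091, 0.5091, 0.0000, 0.7071, 0.7071, 0.0000]
q̇ = J⁺·V = [-0.8940, -0.7760, -0.9640]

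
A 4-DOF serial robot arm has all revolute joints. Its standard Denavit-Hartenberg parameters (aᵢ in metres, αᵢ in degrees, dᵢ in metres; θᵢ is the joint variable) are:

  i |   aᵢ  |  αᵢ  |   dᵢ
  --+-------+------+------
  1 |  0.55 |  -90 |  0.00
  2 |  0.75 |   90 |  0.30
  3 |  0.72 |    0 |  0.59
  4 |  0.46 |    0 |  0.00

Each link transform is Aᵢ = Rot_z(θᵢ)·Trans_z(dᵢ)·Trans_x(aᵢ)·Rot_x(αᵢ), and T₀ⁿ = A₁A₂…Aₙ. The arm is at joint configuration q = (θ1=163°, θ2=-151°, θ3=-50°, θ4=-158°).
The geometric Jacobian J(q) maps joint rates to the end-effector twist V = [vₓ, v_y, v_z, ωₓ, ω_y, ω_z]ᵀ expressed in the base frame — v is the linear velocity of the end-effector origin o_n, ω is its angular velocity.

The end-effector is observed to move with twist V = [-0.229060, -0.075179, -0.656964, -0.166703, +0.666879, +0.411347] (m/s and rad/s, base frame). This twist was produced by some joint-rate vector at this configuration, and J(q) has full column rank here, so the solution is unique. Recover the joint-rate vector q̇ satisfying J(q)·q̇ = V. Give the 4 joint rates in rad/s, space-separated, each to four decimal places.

-0.2280 -0.5890 -0.5590 -0.1720

o_n = [0.4327, -0.0951, -0.1250]
J₁: ẑ×o_n = [0.0951, 0.4327, -0.0000], ω = ẑ
J2: z=[-0.2924, -0.9563, 0.0000] o=[-0.5260, 0.1608, 0.0000] → [0.1195, -0.0365, 0.9916, -0.2924, -0.9563, 0.0000]
J3: z=[0.4636, -0.1417, -0.8746] o=[0.0136, -0.3179, 0.3636] → [0.2641, -0.1400, 0.1627, 0.4636, -0.1417, -0.8746]
J4: z=[0.4636, -0.1417, -0.8746] o=[0.8355, 0.0076, 0.0720] → [-0.0619, 0.4436, -0.1047, 0.4636, -0.1417, -0.8746]
q̇ = J⁺·V = [-0.2280, -0.5890, -0.5590, -0.1720]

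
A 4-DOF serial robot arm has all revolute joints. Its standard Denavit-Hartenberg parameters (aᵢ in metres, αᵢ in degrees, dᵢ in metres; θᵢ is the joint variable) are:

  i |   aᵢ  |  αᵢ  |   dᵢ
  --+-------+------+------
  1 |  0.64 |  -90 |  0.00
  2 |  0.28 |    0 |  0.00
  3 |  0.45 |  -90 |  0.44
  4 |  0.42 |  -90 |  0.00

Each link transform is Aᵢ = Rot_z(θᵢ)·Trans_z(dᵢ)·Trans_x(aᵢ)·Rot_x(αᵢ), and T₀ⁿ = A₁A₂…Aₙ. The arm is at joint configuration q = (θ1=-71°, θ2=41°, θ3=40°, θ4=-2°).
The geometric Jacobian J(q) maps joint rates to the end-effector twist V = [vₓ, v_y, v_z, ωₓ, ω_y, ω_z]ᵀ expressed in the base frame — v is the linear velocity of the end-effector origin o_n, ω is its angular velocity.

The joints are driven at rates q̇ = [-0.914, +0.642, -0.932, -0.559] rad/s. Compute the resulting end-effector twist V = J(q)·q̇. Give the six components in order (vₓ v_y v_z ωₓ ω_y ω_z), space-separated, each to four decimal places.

-0.4539 -0.7332 -0.0881 -0.0944 -0.6165 -0.8266

o_n = [0.7513, -0.7856, -1.0427]
J₁: ẑ×o_n = [0.7856, 0.7513, -0.0000], ω = ẑ
J2: z=[0.9455, 0.3256, 0.0000] o=[0.2084, -0.6051, 0.0000] → [-0.3395, 0.9859, -0.3474, 0.9455, 0.3256, 0.0000]
J3: z=[0.9455, 0.3256, 0.0000] o=[0.2772, -0.8049, -0.1837] → [-0.2797, 0.8122, -0.1361, 0.9455, 0.3256, 0.0000]
J4: z=[-0.3216, 0.9339, -0.1564] o=[0.7161, -0.7282, -0.6282] → [-0.3961, -0.1388, -0.0145, -0.3216, 0.9339, -0.1564]
V = J·q̇ = [-0.4539, -0.7332, -0.0881, -0.0944, -0.6165, -0.8266]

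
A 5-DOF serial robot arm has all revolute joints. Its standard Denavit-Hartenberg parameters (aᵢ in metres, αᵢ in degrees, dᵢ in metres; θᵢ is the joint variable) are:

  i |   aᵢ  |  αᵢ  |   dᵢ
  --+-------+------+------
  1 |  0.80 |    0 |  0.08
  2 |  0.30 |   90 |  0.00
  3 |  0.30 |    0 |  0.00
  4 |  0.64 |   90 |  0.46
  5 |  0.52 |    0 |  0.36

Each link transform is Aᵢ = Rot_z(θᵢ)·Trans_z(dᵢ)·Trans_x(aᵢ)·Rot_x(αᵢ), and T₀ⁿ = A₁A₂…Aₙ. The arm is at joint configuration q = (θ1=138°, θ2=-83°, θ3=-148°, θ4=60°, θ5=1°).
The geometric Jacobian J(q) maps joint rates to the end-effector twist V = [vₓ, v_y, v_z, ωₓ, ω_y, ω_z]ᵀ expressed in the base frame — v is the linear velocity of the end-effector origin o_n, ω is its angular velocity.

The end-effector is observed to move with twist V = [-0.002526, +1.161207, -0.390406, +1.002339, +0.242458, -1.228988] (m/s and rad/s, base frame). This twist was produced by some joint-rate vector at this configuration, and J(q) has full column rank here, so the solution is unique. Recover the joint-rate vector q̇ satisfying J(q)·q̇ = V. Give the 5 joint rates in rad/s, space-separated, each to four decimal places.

-0.8010 -0.4550 0.6510 0.0310 -0.7740

o_n = [-0.3673, 0.0420, -1.2508]
J₁: ẑ×o_n = [-0.0420, -0.3673, 0.0000], ω = ẑ
J2: z=[0.0000, 0.0000, 1.0000] o=[-0.5945, 0.5353, 0.0800] → [0.4933, 0.2272, -0.0000, 0.0000, 0.0000, 1.0000]
J3: z=[0.8192, -0.5736, 0.0000] o=[-0.4224, 0.7811, 0.0800] → [0.7633, 1.0901, -0.5737, 0.8192, -0.5736, 0.0000]
J4: z=[0.8192, -0.5736, 0.0000] o=[-0.5684, 0.5726, -0.0790] → [0.6721, 0.9599, -0.3193, 0.8192, -0.5736, 0.0000]
J5: z=[-0.5732, -0.8187, -0.0349] o=[-0.1787, 0.3271, -0.7186] → [0.4257, -0.2985, 0.0091, -0.5732, -0.8187, -0.0349]
q̇ = J⁺·V = [-0.8010, -0.4550, 0.6510, 0.0310, -0.7740]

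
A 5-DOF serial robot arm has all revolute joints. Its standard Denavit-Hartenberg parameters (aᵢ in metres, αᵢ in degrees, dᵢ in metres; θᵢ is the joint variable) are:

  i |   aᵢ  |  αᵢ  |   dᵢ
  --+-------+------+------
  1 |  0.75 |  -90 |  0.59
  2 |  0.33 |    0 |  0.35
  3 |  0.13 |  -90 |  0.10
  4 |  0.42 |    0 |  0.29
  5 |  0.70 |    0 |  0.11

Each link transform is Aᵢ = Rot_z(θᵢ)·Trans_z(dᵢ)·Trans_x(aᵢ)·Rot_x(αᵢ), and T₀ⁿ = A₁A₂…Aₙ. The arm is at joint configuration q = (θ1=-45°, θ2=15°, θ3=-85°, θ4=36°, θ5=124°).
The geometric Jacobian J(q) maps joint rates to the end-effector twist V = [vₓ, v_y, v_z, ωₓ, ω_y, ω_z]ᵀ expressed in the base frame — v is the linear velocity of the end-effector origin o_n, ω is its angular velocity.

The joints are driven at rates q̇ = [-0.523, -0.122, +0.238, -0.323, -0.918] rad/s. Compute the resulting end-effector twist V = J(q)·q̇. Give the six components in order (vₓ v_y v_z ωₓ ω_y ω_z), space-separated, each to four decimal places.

-0.9507 -1.0695 0.3569 -0.7426 0.9066 -0.0986

o_n = [0.9504, -1.0017, 0.1911]
J₁: ẑ×o_n = [1.0017, 0.9504, -0.0000], ω = ẑ
J2: z=[0.7071, 0.7071, 0.0000] o=[0.5303, -0.5303, 0.5900] → [-0.2820, 0.2820, -0.6303, 0.7071, 0.7071, 0.0000]
J3: z=[0.7071, 0.7071, 0.0000] o=[1.0032, -0.5082, 0.5046] → [-0.2217, 0.2217, -0.3116, 0.7071, 0.7071, 0.0000]
J4: z=[0.6645, -0.6645, -0.3420] o=[1.1054, -0.4690, 0.6267] → [0.1073, 0.3425, -0.4570, 0.6645, -0.6645, -0.3420]
J5: z=[0.6645, -0.6645, -0.3420] o=[1.2057, -0.9184, 0.8469] → [0.4072, 0.5230, -0.2250, 0.6645, -0.6645, -0.3420]
V = J·q̇ = [-0.9507, -1.0695, 0.3569, -0.7426, 0.9066, -0.0986]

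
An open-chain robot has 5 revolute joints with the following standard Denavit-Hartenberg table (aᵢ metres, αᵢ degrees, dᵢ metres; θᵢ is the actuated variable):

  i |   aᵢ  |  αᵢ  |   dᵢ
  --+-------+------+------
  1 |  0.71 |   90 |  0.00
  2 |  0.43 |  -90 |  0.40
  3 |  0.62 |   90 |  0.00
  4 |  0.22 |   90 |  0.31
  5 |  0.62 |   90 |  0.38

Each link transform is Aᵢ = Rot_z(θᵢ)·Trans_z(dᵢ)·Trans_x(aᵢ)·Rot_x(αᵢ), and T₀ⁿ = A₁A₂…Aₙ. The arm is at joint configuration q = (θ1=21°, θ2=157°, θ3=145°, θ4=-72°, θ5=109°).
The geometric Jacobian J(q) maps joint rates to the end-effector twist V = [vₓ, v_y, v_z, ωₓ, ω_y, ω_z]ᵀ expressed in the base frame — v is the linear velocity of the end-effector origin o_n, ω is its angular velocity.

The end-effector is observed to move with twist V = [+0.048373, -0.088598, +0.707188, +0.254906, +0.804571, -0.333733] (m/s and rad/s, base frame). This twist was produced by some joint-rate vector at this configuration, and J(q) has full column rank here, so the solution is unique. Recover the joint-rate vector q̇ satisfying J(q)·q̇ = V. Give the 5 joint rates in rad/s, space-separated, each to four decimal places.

o_n = [-0.0874, 0.4867, 0.4083]
J₁: ẑ×o_n = [-0.4867, -0.0874, 0.0000], ω = ẑ
J2: z=[0.3584, -0.9336, 0.0000] o=[0.6628, 0.2544, 0.0000] → [-0.3812, -0.1463, -0.6172, 0.3584, -0.9336, 0.0000]
J3: z=[-0.3648, -0.1400, -0.9205] o=[0.4367, -0.2608, 0.1680] → [0.6545, 0.5700, -0.3461, -0.3648, -0.1400, -0.9205]
J4: z=[-0.7865, 0.5755, 0.2241] o=[0.7457, 0.2387, -0.0304] → [0.1969, 0.1583, 0.2844, -0.7865, 0.5755, 0.2241]
J5: z=[-0.3613, -0.7230, 0.5889] o=[0.6121, 0.5012, 0.2099] → [-0.1349, -0.3402, -0.5005, -0.3613, -0.7230, 0.5889]
q̇ = J⁺·V = [-0.6900, -0.1580, -0.7190, 0.2130, -0.6000]

-0.6900 -0.1580 -0.7190 0.2130 -0.6000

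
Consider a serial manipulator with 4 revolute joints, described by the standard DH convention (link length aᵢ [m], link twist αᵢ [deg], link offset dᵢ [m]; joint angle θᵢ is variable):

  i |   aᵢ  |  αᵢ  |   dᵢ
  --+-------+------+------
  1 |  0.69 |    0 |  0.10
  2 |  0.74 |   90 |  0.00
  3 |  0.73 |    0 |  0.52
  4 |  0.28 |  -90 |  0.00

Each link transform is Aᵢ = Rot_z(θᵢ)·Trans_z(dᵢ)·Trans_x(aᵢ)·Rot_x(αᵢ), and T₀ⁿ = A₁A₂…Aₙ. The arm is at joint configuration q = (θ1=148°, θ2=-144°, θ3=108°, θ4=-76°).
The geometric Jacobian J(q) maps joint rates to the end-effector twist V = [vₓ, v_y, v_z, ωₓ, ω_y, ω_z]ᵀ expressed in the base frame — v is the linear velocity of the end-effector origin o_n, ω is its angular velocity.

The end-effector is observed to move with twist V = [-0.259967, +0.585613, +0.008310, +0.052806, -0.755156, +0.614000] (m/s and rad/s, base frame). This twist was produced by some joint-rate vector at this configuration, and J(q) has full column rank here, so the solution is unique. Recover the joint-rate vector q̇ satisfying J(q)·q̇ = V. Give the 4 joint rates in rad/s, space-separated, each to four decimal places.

-0.2520 0.8660 0.7600 -0.0030

o_n = [0.2012, -0.1006, 0.9426]
J₁: ẑ×o_n = [0.1006, 0.2012, -0.0000], ω = ẑ
J2: z=[0.0000, 0.0000, 1.0000] o=[-0.5852, 0.3656, 0.1000] → [0.4663, 0.7863, -0.0000, 0.0000, 0.0000, 1.0000]
J3: z=[0.0698, -0.9976, 0.0000] o=[0.1530, 0.4173, 0.1000] → [-0.8406, -0.0588, 0.0119, 0.0698, -0.9976, 0.0000]
J4: z=[0.0698, -0.9976, 0.0000] o=[-0.0357, -0.1172, 0.7943] → [-0.1480, -0.0104, 0.2375, 0.0698, -0.9976, 0.0000]
q̇ = J⁺·V = [-0.2520, 0.8660, 0.7600, -0.0030]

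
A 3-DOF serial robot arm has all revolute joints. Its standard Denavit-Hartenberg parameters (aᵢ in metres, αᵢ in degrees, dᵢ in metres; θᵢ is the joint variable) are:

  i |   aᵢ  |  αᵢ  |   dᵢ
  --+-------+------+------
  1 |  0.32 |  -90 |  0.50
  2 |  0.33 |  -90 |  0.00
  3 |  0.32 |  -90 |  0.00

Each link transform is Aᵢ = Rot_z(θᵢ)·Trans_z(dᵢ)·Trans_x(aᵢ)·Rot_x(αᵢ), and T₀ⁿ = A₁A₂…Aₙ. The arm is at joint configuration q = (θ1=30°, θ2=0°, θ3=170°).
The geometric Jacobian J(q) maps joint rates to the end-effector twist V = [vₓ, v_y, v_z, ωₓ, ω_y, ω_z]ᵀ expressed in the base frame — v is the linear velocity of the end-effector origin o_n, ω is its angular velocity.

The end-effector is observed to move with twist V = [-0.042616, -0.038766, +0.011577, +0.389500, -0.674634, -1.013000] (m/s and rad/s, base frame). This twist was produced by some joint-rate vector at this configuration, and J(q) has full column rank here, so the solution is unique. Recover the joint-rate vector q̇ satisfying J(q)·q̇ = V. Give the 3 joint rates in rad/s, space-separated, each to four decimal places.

-0.5100 -0.7790 0.5030

o_n = [0.3178, 0.1193, 0.5000]
J₁: ẑ×o_n = [-0.1193, 0.3178, 0.0000], ω = ẑ
J2: z=[-0.5000, 0.8660, 0.0000] o=[0.2771, 0.1600, 0.5000] → [0.0000, 0.0000, -0.0149, -0.5000, 0.8660, 0.0000]
J3: z=[-0.0000, 0.0000, -1.0000] o=[0.5629, 0.3250, 0.5000] → [-0.2057, 0.2451, 0.0000, -0.0000, 0.0000, -1.0000]
q̇ = J⁺·V = [-0.5100, -0.7790, 0.5030]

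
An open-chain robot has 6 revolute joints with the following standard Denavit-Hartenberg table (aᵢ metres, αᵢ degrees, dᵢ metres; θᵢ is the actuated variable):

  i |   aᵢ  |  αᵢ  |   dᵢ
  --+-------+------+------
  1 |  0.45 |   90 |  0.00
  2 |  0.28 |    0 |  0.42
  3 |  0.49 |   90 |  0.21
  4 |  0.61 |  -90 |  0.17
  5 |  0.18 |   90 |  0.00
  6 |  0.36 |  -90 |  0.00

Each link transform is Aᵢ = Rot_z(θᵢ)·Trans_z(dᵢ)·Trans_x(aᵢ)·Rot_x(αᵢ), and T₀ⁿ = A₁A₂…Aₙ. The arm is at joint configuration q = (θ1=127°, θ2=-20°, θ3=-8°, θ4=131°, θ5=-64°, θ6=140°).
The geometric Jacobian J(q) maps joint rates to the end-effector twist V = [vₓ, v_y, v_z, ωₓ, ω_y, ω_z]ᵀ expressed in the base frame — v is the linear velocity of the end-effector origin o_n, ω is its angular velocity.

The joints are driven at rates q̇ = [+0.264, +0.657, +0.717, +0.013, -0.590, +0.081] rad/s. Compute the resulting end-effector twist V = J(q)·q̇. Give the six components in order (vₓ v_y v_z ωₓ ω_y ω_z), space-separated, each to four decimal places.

o_n = [0.3493, 1.0434, -0.1430]
J₁: ẑ×o_n = [-1.0434, 0.3493, 0.0000], ω = ẑ
J2: z=[0.7986, 0.6018, 0.0000] o=[-0.2708, 0.3594, 0.0000] → [-0.0860, 0.1142, 0.1731, 0.7986, 0.6018, 0.0000]
J3: z=[0.7986, 0.6018, 0.0000] o=[-0.0937, 0.8223, -0.0958] → [-0.0284, 0.0377, -0.0900, 0.7986, 0.6018, 0.0000]
J4: z=[0.2825, -0.3749, -0.8829] o=[-0.1864, 1.2942, -0.3258] → [-0.2900, -0.5246, 0.1300, 0.2825, -0.3749, -0.8829]
J5: z=[-0.1229, -0.9270, 0.3543] o=[0.4420, 1.2253, -0.2880] → [-0.0700, -0.0150, -0.0636, -0.1229, -0.9270, 0.3543]
J6: z=[-0.7312, -0.1568, -0.6639] o=[0.5627, 1.1640, -0.4066] → [-0.1214, 0.3345, 0.0547, -0.7312, -0.1568, -0.6639]
V = J·q̇ = [-0.3246, 0.2234, 0.0929, 1.1143, 1.3563, -0.0103]

-0.3246 0.2234 0.0929 1.1143 1.3563 -0.0103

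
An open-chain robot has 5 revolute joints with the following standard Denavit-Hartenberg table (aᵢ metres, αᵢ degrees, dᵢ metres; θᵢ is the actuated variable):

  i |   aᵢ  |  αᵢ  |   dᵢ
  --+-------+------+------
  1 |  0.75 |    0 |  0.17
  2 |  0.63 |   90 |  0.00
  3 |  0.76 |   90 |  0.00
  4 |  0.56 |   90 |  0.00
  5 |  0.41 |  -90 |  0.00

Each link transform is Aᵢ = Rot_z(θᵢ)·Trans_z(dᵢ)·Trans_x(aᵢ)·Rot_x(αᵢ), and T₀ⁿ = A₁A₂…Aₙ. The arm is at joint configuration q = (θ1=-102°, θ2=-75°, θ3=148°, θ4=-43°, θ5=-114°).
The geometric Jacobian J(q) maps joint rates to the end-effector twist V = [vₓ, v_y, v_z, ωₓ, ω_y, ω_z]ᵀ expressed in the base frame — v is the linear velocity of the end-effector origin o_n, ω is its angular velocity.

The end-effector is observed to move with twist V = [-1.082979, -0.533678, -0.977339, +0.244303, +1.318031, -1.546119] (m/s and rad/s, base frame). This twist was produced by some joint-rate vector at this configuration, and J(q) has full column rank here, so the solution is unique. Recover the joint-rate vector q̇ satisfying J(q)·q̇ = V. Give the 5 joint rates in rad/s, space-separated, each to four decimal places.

-0.9350 -0.8220 0.8990 0.0130 -0.5530

o_n = [0.3144, -0.9775, 0.4075]
J₁: ẑ×o_n = [0.9775, 0.3144, -0.0000], ω = ẑ
J2: z=[0.0000, 0.0000, 1.0000] o=[-0.1559, -0.7336, 0.1700] → [0.2439, 0.4703, -0.0000, 0.0000, 0.0000, 1.0000]
J3: z=[-0.0523, 0.9986, 0.0000] o=[-0.7851, -0.7666, 0.1700] → [0.2372, 0.0124, -1.0869, -0.0523, 0.9986, 0.0000]
J4: z=[-0.5292, -0.0277, 0.8480] o=[-0.1414, -0.7329, 0.5727] → [0.2121, 0.2991, 0.1421, -0.5292, -0.0277, 0.8480]
J5: z=[-0.5393, -0.7606, -0.3614] o=[0.2254, -1.0961, 0.7898] → [0.3336, -0.2383, 0.0037, -0.5393, -0.7606, -0.3614]
q̇ = J⁺·V = [-0.9350, -0.8220, 0.8990, 0.0130, -0.5530]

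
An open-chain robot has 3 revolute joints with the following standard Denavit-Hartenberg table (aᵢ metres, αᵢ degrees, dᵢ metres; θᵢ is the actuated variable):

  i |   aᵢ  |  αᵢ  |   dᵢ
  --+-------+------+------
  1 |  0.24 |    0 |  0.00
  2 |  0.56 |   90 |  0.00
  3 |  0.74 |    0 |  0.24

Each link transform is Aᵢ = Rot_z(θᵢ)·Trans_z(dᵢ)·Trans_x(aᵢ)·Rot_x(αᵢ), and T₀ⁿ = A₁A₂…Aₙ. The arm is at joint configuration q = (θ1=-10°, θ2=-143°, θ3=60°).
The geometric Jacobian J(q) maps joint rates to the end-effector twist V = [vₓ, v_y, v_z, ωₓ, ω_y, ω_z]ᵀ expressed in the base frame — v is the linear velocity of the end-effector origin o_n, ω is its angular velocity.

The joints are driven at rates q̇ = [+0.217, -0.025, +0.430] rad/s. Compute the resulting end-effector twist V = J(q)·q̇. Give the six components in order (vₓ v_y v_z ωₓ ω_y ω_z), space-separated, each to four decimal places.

o_n = [-0.7012, -0.2500, 0.6409]
J₁: ẑ×o_n = [0.2500, -0.7012, 0.0000], ω = ẑ
J2: z=[0.0000, 0.0000, 1.0000] o=[0.2364, -0.0417, 0.0000] → [0.2084, -0.9376, 0.0000, 0.0000, 0.0000, 1.0000]
J3: z=[-0.4540, 0.8910, 0.0000] o=[-0.2626, -0.2959, 0.0000] → [0.5710, 0.2909, 0.3700, -0.4540, 0.8910, 0.0000]
V = J·q̇ = [0.2946, -0.0036, 0.1591, -0.1952, 0.3831, 0.1920]

0.2946 -0.0036 0.1591 -0.1952 0.3831 0.1920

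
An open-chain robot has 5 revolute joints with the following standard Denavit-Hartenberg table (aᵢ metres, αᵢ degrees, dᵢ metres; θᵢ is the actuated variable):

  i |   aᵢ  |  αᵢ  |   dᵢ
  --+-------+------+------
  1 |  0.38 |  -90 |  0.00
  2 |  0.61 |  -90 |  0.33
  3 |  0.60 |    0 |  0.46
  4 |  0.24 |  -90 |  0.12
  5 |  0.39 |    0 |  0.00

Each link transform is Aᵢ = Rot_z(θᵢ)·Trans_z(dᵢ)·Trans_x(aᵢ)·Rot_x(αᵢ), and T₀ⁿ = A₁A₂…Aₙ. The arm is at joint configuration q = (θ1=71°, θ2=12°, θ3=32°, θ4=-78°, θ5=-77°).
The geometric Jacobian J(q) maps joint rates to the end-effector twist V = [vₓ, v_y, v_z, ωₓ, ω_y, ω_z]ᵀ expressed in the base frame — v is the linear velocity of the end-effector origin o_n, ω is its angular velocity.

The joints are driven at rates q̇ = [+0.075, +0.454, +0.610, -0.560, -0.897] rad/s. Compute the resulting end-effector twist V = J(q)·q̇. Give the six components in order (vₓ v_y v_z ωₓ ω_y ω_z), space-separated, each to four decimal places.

o_n = [0.2532, 1.4966, -1.2190]
J₁: ẑ×o_n = [-1.4966, 0.2532, 0.0000], ω = ẑ
J2: z=[-0.9455, 0.3256, 0.0000] o=[0.1237, 0.3593, 0.0000] → [-0.3969, -1.1526, -1.1175, -0.9455, 0.3256, 0.0000]
J3: z=[-0.0677, -0.1966, -0.9781] o=[0.0060, 1.0309, -0.1268] → [0.6702, -0.3158, 0.0171, -0.0677, -0.1966, -0.9781]
J4: z=[-0.0677, -0.1966, -0.9781] o=[0.4375, 1.3075, -0.6826] → [0.2903, 0.1439, -0.0490, -0.0677, -0.1966, -0.9781]
J5: z=[0.8859, 0.4391, -0.1496] o=[0.3192, 1.4944, -0.8346] → [-0.1685, 0.3504, 0.0309, 0.8859, 0.4391, -0.1496]
V = J·q̇ = [0.1049, -1.0918, -0.4972, -1.2273, -0.2559, 0.1602]

0.1049 -1.0918 -0.4972 -1.2273 -0.2559 0.1602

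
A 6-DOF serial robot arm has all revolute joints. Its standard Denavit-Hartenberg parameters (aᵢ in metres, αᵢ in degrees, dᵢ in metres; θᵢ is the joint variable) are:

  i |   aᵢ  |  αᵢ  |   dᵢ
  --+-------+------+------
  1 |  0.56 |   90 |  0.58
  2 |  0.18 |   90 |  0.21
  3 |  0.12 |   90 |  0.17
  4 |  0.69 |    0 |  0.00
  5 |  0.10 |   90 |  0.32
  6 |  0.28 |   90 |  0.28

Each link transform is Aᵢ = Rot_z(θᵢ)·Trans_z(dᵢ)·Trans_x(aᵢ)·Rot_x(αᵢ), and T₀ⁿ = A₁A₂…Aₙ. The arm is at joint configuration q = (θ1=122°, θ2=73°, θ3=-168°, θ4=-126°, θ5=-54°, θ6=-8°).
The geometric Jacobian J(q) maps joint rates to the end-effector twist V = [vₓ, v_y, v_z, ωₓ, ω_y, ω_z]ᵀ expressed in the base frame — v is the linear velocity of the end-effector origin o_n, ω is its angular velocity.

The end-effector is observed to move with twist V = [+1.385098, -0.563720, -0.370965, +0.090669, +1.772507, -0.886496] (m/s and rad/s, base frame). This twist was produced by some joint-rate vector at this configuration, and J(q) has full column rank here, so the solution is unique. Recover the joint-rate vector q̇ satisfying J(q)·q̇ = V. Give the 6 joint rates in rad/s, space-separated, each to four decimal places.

o_n = [0.1669, 0.9080, 1.3479]
J₁: ẑ×o_n = [-0.9080, 0.1669, 0.0000], ω = ẑ
J2: z=[0.8480, 0.5299, 0.0000] o=[-0.2968, 0.4749, 0.5800] → [0.4069, -0.6512, 0.1216, 0.8480, 0.5299, 0.0000]
J3: z=[-0.5068, 0.8110, -0.2924] o=[-0.1466, 0.6308, 0.7521] → [0.5642, 0.2103, -0.3947, -0.5068, 0.8110, -0.2924]
J4: z=[0.8617, 0.4668, -0.1988] o=[-0.2357, 0.7264, 0.5902] → [0.3898, -0.7330, -0.0314, 0.8617, 0.4668, -0.1988]
J5: z=[0.8617, 0.4668, -0.1988] o=[0.0573, 0.4167, 1.1328] → [0.1981, -0.2072, 0.3722, 0.8617, 0.4668, -0.1988]
J6: z=[-0.5068, 0.8110, -0.2924] o=[0.3355, 0.6013, 1.1627] → [0.2399, 0.1432, -0.0187, -0.5068, 0.8110, -0.2924]
q̇ = J⁺·V = [-0.3240, 0.4870, 0.8650, 0.6870, -0.1460, 0.6910]

-0.3240 0.4870 0.8650 0.6870 -0.1460 0.6910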